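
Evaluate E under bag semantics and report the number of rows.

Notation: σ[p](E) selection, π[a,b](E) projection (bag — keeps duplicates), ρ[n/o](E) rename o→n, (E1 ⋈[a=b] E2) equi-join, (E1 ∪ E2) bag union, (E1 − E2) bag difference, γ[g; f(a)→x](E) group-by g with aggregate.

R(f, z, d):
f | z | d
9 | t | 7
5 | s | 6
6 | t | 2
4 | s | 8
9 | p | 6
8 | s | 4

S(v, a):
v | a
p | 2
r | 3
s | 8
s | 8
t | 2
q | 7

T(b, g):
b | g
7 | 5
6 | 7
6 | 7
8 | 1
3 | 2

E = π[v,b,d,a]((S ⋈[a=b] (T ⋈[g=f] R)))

Per-node cardinality:
  S → 6
  T → 5
  R → 6
  (T ⋈[g=f] R) → 1
  (S ⋈[a=b] (T ⋈[g=f] R)) → 1
  π[v,b,d,a]((S ⋈[a=b] (T ⋈[g=f] R))) → 1

|E| = 1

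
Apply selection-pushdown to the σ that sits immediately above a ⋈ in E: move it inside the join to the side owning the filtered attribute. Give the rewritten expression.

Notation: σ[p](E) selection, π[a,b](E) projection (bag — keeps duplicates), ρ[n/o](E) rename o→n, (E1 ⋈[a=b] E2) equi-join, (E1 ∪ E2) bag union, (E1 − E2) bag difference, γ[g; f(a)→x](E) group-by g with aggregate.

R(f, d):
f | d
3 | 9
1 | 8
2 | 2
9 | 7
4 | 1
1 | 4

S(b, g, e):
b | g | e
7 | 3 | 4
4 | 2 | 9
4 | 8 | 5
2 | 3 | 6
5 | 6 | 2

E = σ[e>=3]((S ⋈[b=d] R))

σ filters on e, owned by the left side.
E' = (σ[e>=3](S) ⋈[b=d] R)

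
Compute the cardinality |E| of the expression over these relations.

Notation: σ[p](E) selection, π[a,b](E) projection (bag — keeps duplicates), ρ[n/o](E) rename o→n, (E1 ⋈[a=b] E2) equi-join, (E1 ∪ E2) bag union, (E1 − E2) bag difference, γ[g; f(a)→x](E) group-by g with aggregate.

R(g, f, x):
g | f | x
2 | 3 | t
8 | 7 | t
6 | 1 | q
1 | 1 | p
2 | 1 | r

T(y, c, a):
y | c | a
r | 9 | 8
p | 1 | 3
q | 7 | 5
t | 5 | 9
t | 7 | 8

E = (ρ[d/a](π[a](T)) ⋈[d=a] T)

Row counts bottom-up:
  T → 5
  π[a](T) → 5
  ρ[d/a](π[a](T)) → 5
  T → 5
  (ρ[d/a](π[a](T)) ⋈[d=a] T) → 7

|E| = 7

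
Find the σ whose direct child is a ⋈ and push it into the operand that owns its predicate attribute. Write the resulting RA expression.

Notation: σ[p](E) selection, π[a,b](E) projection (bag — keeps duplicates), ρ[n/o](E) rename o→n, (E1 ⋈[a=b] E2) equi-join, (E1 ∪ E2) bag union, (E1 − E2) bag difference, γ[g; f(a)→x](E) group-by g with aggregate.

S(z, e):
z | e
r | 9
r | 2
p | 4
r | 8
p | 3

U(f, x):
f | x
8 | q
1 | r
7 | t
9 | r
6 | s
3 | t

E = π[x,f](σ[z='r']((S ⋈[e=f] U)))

σ filters on z, owned by the left side.
E' = π[x,f]((σ[z='r'](S) ⋈[e=f] U))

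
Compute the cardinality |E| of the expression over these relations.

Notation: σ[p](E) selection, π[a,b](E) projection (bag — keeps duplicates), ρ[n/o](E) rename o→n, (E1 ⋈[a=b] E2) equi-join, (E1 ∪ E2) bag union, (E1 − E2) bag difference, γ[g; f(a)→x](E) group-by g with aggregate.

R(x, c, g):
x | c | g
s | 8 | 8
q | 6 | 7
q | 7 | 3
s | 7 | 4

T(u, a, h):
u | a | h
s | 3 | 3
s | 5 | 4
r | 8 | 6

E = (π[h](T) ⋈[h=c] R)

Subexpression sizes:
  T → 3
  π[h](T) → 3
  R → 4
  (π[h](T) ⋈[h=c] R) → 1

|E| = 1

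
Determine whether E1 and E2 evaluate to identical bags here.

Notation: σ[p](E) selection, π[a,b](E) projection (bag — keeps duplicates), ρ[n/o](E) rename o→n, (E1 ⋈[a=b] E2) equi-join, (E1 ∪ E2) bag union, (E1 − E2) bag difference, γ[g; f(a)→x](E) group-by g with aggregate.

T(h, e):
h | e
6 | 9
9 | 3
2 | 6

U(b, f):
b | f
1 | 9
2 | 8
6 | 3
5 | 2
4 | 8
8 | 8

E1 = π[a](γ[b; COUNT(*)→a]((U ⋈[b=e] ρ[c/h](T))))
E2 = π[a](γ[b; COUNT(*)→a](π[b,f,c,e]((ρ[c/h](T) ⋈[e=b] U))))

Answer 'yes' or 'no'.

E1 per-node cardinality:
  U → 6
  T → 3
  ρ[c/h](T) → 3
  (U ⋈[b=e] ρ[c/h](T)) → 1
  γ[b; COUNT(*)→a]((U ⋈[b=e] ρ[c/h](T))) → 1
  π[a](γ[b; COUNT(*)→a]((U ⋈[b=e] ρ[c/h](T)))) → 1
E2 per-node cardinality:
  T → 3
  ρ[c/h](T) → 3
  U → 6
  (ρ[c/h](T) ⋈[e=b] U) → 1
  π[b,f,c,e]((ρ[c/h](T) ⋈[e=b] U)) → 1
  γ[b; COUNT(*)→a](π[b,f,c,e]((ρ[c/h](T) ⋈[e=b] U))) → 1
  π[a](γ[b; COUNT(*)→a](π[b,f,c,e]((ρ[c/h](T) ⋈[e=b] U)))) → 1

E1 and E2 produce the same multiset:
a
1

yes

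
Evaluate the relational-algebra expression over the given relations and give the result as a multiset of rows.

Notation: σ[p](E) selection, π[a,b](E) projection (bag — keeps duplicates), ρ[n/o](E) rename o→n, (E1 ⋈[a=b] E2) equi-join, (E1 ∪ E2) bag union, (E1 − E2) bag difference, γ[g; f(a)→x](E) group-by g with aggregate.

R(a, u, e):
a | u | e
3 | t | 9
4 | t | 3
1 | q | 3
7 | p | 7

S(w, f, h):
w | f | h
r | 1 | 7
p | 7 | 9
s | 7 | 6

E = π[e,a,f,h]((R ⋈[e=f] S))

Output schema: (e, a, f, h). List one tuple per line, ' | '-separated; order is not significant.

Row counts bottom-up:
  R → 4
  S → 3
  (R ⋈[e=f] S) → 2
  π[e,a,f,h]((R ⋈[e=f] S)) → 2

== RESULT ==
e | a | f | h
7 | 7 | 7 | 6
7 | 7 | 7 | 9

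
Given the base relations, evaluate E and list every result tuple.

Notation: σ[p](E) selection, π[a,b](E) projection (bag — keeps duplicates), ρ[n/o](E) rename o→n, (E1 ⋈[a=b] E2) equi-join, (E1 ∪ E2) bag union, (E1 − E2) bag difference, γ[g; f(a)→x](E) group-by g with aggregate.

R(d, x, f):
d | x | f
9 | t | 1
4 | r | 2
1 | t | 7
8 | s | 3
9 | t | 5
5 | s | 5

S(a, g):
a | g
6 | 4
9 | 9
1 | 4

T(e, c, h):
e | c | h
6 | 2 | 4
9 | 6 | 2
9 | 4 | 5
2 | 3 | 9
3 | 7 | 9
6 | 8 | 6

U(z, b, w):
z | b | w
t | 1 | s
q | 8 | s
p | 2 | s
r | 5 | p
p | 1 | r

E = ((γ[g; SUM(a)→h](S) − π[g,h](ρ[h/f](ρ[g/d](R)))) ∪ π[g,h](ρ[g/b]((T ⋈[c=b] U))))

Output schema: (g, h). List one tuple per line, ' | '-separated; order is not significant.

Per-node cardinality:
  S → 3
  γ[g; SUM(a)→h](S) → 2
  R → 6
  ρ[g/d](R) → 6
  ρ[h/f](ρ[g/d](R)) → 6
  π[g,h](ρ[h/f](ρ[g/d](R))) → 6
  (γ[g; SUM(a)→h](S) − π[g,h](ρ[h/f](ρ[g/d](R)))) → 2
  T → 6
  U → 5
  (T ⋈[c=b] U) → 2
  ρ[g/b]((T ⋈[c=b] U)) → 2
  π[g,h](ρ[g/b]((T ⋈[c=b] U))) → 2
  ((γ[g; SUM(a)→h](S) − π[g,h](ρ[h/f](ρ[g/d](R)))) ∪ π[g,h](ρ[g/b]((T ⋈[c=b] U)))) → 4

== RESULT ==
g | h
2 | 4
4 | 7
8 | 6
9 | 9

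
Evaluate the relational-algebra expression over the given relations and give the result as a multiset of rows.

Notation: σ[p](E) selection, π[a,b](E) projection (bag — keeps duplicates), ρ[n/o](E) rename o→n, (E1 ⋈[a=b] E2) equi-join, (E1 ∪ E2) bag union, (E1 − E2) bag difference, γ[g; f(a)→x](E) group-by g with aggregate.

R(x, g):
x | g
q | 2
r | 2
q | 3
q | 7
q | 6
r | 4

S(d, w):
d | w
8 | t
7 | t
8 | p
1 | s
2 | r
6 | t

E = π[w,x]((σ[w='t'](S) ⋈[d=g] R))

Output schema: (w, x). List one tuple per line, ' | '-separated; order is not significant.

Per-node cardinality:
  S → 6
  σ[w='t'](S) → 3
  R → 6
  (σ[w='t'](S) ⋈[d=g] R) → 2
  π[w,x]((σ[w='t'](S) ⋈[d=g] R)) → 2

== RESULT ==
w | x
t | q
t | q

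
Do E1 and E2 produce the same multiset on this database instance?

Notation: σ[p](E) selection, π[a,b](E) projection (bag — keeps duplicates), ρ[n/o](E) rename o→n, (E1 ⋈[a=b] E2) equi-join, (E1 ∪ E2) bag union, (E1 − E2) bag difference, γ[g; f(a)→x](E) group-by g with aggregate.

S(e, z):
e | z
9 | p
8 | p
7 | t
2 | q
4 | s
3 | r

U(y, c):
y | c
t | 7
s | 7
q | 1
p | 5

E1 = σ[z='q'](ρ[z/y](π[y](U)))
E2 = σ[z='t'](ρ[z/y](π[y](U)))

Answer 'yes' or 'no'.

E1 per-node cardinality:
  U → 4
  π[y](U) → 4
  ρ[z/y](π[y](U)) → 4
  σ[z='q'](ρ[z/y](π[y](U))) → 1
E2 per-node cardinality:
  U → 4
  π[y](U) → 4
  ρ[z/y](π[y](U)) → 4
  σ[z='t'](ρ[z/y](π[y](U))) → 1

E1 result:
z
q
E2 result:
z
t
Witness: ('t',) appears 0× in E1 but 1× in E2.

no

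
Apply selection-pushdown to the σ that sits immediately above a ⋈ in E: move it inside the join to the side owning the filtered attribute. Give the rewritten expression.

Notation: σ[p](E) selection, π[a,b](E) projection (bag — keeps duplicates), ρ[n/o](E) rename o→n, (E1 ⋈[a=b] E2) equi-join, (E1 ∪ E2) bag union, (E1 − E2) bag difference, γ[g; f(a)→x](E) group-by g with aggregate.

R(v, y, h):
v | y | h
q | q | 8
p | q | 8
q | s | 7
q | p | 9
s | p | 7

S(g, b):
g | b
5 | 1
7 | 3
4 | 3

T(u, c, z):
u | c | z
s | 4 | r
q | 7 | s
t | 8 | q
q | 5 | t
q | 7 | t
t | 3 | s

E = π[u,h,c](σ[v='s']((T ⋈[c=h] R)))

σ filters on v, owned by the right side.
E' = π[u,h,c]((T ⋈[c=h] σ[v='s'](R)))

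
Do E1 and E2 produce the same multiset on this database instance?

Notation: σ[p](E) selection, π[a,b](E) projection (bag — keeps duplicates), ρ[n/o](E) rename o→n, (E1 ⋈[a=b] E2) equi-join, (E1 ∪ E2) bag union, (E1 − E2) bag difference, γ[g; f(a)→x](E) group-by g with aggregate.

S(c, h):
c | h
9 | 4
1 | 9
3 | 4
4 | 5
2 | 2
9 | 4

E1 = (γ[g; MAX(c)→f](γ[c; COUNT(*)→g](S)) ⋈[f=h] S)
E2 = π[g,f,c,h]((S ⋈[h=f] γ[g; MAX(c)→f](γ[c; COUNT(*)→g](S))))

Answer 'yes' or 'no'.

E1 subexpression sizes:
  S → 6
  γ[c; COUNT(*)→g](S) → 5
  γ[g; MAX(c)→f](γ[c; COUNT(*)→g](S)) → 2
  S → 6
  (γ[g; MAX(c)→f](γ[c; COUNT(*)→g](S)) ⋈[f=h] S) → 4
E2 subexpression sizes:
  S → 6
  S → 6
  γ[c; COUNT(*)→g](S) → 5
  γ[g; MAX(c)→f](γ[c; COUNT(*)→g](S)) → 2
  (S ⋈[h=f] γ[g; MAX(c)→f](γ[c; COUNT(*)→g](S))) → 4
  π[g,f,c,h]((S ⋈[h=f] γ[g; MAX(c)→f](γ[c; COUNT(*)→g](S)))) → 4

E1 and E2 produce the same multiset:
g | f | c | h
1 | 4 | 3 | 4
1 | 4 | 9 | 4
1 | 4 | 9 | 4
2 | 9 | 1 | 9

yes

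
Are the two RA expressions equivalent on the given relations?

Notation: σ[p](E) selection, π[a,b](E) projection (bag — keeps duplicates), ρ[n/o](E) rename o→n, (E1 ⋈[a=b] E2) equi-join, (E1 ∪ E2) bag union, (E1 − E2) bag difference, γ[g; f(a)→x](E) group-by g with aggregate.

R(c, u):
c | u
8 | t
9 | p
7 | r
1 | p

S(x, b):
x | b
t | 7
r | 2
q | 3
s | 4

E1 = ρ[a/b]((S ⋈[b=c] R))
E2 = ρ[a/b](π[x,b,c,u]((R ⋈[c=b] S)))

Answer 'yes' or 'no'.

E1 subexpression sizes:
  S → 4
  R → 4
  (S ⋈[b=c] R) → 1
  ρ[a/b]((S ⋈[b=c] R)) → 1
E2 subexpression sizes:
  R → 4
  S → 4
  (R ⋈[c=b] S) → 1
  π[x,b,c,u]((R ⋈[c=b] S)) → 1
  ρ[a/b](π[x,b,c,u]((R ⋈[c=b] S))) → 1

E1 and E2 produce the same multiset:
x | a | c | u
t | 7 | 7 | r

yes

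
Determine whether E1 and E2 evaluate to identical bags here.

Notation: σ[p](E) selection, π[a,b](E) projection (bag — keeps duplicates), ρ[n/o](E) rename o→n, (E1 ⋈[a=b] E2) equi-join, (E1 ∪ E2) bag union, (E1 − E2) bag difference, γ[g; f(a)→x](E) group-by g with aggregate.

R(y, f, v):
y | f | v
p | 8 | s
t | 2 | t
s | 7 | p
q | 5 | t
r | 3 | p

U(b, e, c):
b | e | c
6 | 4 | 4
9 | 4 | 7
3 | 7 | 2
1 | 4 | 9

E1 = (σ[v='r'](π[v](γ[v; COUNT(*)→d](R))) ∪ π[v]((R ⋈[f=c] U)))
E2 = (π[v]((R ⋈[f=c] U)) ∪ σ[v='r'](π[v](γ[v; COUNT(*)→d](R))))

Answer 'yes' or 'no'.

E1 subexpression sizes:
  R → 5
  γ[v; COUNT(*)→d](R) → 3
  π[v](γ[v; COUNT(*)→d](R)) → 3
  σ[v='r'](π[v](γ[v; COUNT(*)→d](R))) → 0
  R → 5
  U → 4
  (R ⋈[f=c] U) → 2
  π[v]((R ⋈[f=c] U)) → 2
  (σ[v='r'](π[v](γ[v; COUNT(*)→d](R))) ∪ π[v]((R ⋈[f=c] U))) → 2
E2 subexpression sizes:
  R → 5
  U → 4
  (R ⋈[f=c] U) → 2
  π[v]((R ⋈[f=c] U)) → 2
  R → 5
  γ[v; COUNT(*)→d](R) → 3
  π[v](γ[v; COUNT(*)→d](R)) → 3
  σ[v='r'](π[v](γ[v; COUNT(*)→d](R))) → 0
  (π[v]((R ⋈[f=c] U)) ∪ σ[v='r'](π[v](γ[v; COUNT(*)→d](R)))) → 2

E1 and E2 produce the same multiset:
v
p
t

yes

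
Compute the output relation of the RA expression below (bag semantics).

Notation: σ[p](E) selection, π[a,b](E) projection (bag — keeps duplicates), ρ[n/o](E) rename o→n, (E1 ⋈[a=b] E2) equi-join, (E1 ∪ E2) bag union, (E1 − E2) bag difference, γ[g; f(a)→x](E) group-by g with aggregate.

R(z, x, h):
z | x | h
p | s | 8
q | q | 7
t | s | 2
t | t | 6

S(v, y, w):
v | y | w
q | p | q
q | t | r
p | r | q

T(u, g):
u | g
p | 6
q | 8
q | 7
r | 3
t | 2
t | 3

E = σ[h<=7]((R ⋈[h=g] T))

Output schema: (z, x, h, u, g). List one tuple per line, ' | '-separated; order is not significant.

Subexpression sizes:
  R → 4
  T → 6
  (R ⋈[h=g] T) → 4
  σ[h<=7]((R ⋈[h=g] T)) → 3

== RESULT ==
z | x | h | u | g
q | q | 7 | q | 7
t | s | 2 | t | 2
t | t | 6 | p | 6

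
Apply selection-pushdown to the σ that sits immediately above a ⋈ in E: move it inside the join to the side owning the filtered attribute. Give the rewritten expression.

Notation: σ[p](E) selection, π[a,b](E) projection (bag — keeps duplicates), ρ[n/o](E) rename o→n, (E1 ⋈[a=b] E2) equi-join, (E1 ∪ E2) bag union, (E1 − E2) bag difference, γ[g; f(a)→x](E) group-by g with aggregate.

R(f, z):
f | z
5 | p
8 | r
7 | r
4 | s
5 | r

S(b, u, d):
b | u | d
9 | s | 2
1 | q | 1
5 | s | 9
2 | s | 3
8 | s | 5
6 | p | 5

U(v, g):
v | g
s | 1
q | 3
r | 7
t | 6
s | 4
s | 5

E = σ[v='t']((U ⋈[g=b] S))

σ filters on v, owned by the left side.
E' = (σ[v='t'](U) ⋈[g=b] S)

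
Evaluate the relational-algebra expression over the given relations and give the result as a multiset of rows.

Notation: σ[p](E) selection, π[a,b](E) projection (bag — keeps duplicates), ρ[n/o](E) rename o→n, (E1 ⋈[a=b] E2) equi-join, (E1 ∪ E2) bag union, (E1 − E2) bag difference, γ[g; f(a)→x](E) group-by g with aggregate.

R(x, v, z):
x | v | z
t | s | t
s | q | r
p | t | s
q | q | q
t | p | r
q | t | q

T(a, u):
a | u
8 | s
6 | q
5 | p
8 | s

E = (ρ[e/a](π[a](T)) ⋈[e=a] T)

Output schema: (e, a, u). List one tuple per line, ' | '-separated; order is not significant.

Subexpression sizes:
  T → 4
  π[a](T) → 4
  ρ[e/a](π[a](T)) → 4
  T → 4
  (ρ[e/a](π[a](T)) ⋈[e=a] T) → 6

== RESULT ==
e | a | u
5 | 5 | p
6 | 6 | q
8 | 8 | s
8 | 8 | s
8 | 8 | s
8 | 8 | s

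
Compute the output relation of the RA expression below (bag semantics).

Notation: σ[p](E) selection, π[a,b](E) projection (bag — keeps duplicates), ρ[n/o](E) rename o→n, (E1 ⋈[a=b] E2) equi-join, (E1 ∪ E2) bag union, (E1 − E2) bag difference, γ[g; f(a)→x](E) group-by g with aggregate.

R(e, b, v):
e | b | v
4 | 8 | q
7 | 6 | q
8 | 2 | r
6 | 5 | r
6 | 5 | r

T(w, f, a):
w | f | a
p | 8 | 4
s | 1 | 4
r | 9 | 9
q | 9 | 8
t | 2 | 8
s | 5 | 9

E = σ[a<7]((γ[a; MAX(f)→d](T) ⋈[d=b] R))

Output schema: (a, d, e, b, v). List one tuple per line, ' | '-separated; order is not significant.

Per-node cardinality:
  T → 6
  γ[a; MAX(f)→d](T) → 3
  R → 5
  (γ[a; MAX(f)→d](T) ⋈[d=b] R) → 1
  σ[a<7]((γ[a; MAX(f)→d](T) ⋈[d=b] R)) → 1

== RESULT ==
a | d | e | b | v
4 | 8 | 4 | 8 | q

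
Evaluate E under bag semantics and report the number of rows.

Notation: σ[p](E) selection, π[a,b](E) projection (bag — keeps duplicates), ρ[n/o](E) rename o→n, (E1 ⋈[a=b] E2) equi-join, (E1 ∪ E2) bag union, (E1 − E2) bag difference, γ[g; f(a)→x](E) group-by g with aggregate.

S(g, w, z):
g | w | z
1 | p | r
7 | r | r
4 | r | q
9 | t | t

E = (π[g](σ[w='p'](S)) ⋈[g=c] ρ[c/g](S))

Subexpression sizes:
  S → 4
  σ[w='p'](S) → 1
  π[g](σ[w='p'](S)) → 1
  S → 4
  ρ[c/g](S) → 4
  (π[g](σ[w='p'](S)) ⋈[g=c] ρ[c/g](S)) → 1

|E| = 1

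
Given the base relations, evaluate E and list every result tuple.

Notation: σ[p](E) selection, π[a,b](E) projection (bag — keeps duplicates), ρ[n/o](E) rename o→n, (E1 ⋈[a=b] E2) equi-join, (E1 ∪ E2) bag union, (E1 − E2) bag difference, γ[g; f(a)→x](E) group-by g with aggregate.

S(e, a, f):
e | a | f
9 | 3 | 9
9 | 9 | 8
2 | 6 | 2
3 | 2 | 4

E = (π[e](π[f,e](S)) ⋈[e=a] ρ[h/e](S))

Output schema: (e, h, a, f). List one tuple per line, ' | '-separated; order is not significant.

Row counts bottom-up:
  S → 4
  π[f,e](S) → 4
  π[e](π[f,e](S)) → 4
  S → 4
  ρ[h/e](S) → 4
  (π[e](π[f,e](S)) ⋈[e=a] ρ[h/e](S)) → 4

== RESULT ==
e | h | a | f
2 | 3 | 2 | 4
3 | 9 | 3 | 9
9 | 9 | 9 | 8
9 | 9 | 9 | 8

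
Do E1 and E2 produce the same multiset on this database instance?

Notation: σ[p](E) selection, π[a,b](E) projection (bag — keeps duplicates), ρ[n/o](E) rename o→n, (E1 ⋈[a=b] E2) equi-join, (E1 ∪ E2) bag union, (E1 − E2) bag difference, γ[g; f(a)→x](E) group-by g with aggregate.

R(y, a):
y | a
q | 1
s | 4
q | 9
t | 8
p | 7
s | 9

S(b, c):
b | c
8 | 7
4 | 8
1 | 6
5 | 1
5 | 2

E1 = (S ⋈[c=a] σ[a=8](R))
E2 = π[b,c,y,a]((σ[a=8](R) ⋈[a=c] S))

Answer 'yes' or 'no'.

E1 row counts bottom-up:
  S → 5
  R → 6
  σ[a=8](R) → 1
  (S ⋈[c=a] σ[a=8](R)) → 1
E2 row counts bottom-up:
  R → 6
  σ[a=8](R) → 1
  S → 5
  (σ[a=8](R) ⋈[a=c] S) → 1
  π[b,c,y,a]((σ[a=8](R) ⋈[a=c] S)) → 1

E1 and E2 produce the same multiset:
b | c | y | a
4 | 8 | t | 8

yes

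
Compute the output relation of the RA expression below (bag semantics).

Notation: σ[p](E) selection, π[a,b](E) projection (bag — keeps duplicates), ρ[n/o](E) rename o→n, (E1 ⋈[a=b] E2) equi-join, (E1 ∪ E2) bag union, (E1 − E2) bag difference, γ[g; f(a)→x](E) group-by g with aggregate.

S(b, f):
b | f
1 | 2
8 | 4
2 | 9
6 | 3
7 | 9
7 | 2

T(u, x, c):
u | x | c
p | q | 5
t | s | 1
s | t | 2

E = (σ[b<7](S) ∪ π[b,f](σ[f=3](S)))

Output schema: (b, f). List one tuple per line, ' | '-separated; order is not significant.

Stepwise |·|:
  S → 6
  σ[b<7](S) → 3
  S → 6
  σ[f=3](S) → 1
  π[b,f](σ[f=3](S)) → 1
  (σ[b<7](S) ∪ π[b,f](σ[f=3](S))) → 4

== RESULT ==
b | f
1 | 2
2 | 9
6 | 3
6 | 3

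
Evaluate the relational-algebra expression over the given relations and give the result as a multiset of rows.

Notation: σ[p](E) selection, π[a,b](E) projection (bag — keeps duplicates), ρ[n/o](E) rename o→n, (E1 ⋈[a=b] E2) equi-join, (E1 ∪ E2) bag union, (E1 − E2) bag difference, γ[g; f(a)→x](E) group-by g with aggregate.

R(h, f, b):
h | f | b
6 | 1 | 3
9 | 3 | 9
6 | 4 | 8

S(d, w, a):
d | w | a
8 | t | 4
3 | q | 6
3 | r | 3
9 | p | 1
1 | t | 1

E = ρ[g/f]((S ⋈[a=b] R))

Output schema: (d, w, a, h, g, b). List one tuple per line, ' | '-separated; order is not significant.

Row counts bottom-up:
  S → 5
  R → 3
  (S ⋈[a=b] R) → 1
  ρ[g/f]((S ⋈[a=b] R)) → 1

== RESULT ==
d | w | a | h | g | b
3 | r | 3 | 6 | 1 | 3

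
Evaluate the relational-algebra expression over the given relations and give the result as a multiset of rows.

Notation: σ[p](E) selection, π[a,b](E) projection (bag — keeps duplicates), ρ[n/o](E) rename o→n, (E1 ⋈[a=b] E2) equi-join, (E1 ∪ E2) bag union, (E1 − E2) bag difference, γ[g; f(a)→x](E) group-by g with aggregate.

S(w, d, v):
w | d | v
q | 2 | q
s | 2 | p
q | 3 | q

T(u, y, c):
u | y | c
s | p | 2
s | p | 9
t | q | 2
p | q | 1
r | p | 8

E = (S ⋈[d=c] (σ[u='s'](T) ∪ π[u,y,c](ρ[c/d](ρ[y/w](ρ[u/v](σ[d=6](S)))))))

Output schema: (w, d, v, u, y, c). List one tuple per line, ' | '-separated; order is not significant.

Stepwise |·|:
  S → 3
  T → 5
  σ[u='s'](T) → 2
  S → 3
  σ[d=6](S) → 0
  ρ[u/v](σ[d=6](S)) → 0
  ρ[y/w](ρ[u/v](σ[d=6](S))) → 0
  ρ[c/d](ρ[y/w](ρ[u/v](σ[d=6](S)))) → 0
  π[u,y,c](ρ[c/d](ρ[y/w](ρ[u/v](σ[d=6](S))))) → 0
  (σ[u='s'](T) ∪ π[u,y,c](ρ[c/d](ρ[y/w](ρ[u/v](σ[d=6](S)))))) → 2
  (S ⋈[d=c] (σ[u='s'](T) ∪ π[u,y,c](ρ[c/d](ρ[y/w](ρ[u/v](σ[d=6](S))))))) → 2

== RESULT ==
w | d | v | u | y | c
q | 2 | q | s | p | 2
s | 2 | p | s | p | 2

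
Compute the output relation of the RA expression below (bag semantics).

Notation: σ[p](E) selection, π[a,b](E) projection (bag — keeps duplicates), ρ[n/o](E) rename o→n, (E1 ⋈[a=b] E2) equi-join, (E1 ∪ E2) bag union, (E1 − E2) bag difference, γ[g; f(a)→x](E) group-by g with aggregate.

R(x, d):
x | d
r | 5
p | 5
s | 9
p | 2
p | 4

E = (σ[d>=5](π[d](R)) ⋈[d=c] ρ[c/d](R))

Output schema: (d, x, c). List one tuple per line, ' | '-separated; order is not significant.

Subexpression sizes:
  R → 5
  π[d](R) → 5
  σ[d>=5](π[d](R)) → 3
  R → 5
  ρ[c/d](R) → 5
  (σ[d>=5](π[d](R)) ⋈[d=c] ρ[c/d](R)) → 5

== RESULT ==
d | x | c
5 | p | 5
5 | p | 5
5 | r | 5
5 | r | 5
9 | s | 9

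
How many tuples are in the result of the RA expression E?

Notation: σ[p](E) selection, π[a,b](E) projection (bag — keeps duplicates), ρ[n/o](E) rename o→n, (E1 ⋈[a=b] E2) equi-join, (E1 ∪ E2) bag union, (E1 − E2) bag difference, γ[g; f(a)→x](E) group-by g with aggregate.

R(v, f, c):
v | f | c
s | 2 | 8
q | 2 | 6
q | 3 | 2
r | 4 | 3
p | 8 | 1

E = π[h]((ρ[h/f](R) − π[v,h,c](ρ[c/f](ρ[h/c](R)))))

Stepwise |·|:
  R → 5
  ρ[h/f](R) → 5
  R → 5
  ρ[h/c](R) → 5
  ρ[c/f](ρ[h/c](R)) → 5
  π[v,h,c](ρ[c/f](ρ[h/c](R))) → 5
  (ρ[h/f](R) − π[v,h,c](ρ[c/f](ρ[h/c](R)))) → 5
  π[h]((ρ[h/f](R) − π[v,h,c](ρ[c/f](ρ[h/c](R))))) → 5

|E| = 5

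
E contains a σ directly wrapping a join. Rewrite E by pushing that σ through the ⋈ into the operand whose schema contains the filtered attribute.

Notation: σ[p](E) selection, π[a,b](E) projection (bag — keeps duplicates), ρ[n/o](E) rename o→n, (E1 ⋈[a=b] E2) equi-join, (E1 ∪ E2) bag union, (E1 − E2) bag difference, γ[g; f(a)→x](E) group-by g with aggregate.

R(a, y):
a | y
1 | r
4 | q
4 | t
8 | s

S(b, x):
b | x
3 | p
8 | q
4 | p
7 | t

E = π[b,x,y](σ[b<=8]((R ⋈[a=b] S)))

σ filters on b, owned by the right side.
E' = π[b,x,y]((R ⋈[a=b] σ[b<=8](S)))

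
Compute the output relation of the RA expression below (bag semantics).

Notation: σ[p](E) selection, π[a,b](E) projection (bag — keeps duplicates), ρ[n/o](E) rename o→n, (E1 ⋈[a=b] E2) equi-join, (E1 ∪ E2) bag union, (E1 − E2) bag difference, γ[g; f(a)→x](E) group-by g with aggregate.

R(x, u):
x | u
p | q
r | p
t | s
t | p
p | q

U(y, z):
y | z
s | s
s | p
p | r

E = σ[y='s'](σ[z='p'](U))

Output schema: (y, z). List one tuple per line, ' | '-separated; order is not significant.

Subexpression sizes:
  U → 3
  σ[z='p'](U) → 1
  σ[y='s'](σ[z='p'](U)) → 1

== RESULT ==
y | z
s | p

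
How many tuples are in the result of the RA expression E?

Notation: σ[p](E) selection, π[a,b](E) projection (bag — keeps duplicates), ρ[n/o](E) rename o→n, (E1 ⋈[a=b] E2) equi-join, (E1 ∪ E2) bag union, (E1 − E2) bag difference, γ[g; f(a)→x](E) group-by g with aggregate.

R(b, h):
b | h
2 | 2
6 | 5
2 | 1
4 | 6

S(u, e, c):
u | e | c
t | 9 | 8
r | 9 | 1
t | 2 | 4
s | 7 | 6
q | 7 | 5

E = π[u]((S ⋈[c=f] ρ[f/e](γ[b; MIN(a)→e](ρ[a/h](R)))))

Per-node cardinality:
  S → 5
  R → 4
  ρ[a/h](R) → 4
  γ[b; MIN(a)→e](ρ[a/h](R)) → 3
  ρ[f/e](γ[b; MIN(a)→e](ρ[a/h](R))) → 3
  (S ⋈[c=f] ρ[f/e](γ[b; MIN(a)→e](ρ[a/h](R)))) → 3
  π[u]((S ⋈[c=f] ρ[f/e](γ[b; MIN(a)→e](ρ[a/h](R))))) → 3

|E| = 3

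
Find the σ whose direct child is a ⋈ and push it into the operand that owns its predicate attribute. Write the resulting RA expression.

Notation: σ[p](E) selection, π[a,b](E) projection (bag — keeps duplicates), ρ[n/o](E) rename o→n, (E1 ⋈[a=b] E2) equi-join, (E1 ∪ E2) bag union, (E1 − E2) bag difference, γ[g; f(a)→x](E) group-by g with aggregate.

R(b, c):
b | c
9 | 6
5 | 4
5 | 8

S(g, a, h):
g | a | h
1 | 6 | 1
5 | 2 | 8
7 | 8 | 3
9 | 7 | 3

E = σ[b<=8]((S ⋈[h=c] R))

σ filters on b, owned by the right side.
E' = (S ⋈[h=c] σ[b<=8](R))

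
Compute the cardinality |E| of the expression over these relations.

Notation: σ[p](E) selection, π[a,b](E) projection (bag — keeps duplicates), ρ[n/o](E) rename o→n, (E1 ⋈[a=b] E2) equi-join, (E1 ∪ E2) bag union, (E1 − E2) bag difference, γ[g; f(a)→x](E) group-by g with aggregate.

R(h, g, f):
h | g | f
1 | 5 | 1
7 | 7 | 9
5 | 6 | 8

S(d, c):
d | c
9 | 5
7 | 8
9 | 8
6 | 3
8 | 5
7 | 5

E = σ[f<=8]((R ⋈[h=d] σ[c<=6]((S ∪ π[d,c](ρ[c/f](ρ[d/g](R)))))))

Per-node cardinality:
  R → 3
  S → 6
  R → 3
  ρ[d/g](R) → 3
  ρ[c/f](ρ[d/g](R)) → 3
  π[d,c](ρ[c/f](ρ[d/g](R))) → 3
  (S ∪ π[d,c](ρ[c/f](ρ[d/g](R)))) → 9
  σ[c<=6]((S ∪ π[d,c](ρ[c/f](ρ[d/g](R))))) → 5
  (R ⋈[h=d] σ[c<=6]((S ∪ π[d,c](ρ[c/f](ρ[d/g](R)))))) → 2
  σ[f<=8]((R ⋈[h=d] σ[c<=6]((S ∪ π[d,c](ρ[c/f](ρ[d/g](R))))))) → 1

|E| = 1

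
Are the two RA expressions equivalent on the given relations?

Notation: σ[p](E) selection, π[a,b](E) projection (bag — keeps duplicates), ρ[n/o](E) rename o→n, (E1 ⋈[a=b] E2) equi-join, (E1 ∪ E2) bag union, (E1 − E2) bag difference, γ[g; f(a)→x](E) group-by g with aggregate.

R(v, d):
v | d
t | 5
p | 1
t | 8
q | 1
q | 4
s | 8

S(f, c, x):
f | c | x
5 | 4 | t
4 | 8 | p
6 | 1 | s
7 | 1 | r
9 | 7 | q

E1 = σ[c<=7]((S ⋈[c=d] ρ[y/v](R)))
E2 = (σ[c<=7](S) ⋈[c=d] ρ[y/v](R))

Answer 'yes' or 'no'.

E1 row counts bottom-up:
  S → 5
  R → 6
  ρ[y/v](R) → 6
  (S ⋈[c=d] ρ[y/v](R)) → 7
  σ[c<=7]((S ⋈[c=d] ρ[y/v](R))) → 5
E2 row counts bottom-up:
  S → 5
  σ[c<=7](S) → 4
  R → 6
  ρ[y/v](R) → 6
  (σ[c<=7](S) ⋈[c=d] ρ[y/v](R)) → 5

E1 and E2 produce the same multiset:
f | c | x | y | d
5 | 4 | t | q | 4
6 | 1 | s | p | 1
6 | 1 | s | q | 1
7 | 1 | r | p | 1
7 | 1 | r | q | 1

yes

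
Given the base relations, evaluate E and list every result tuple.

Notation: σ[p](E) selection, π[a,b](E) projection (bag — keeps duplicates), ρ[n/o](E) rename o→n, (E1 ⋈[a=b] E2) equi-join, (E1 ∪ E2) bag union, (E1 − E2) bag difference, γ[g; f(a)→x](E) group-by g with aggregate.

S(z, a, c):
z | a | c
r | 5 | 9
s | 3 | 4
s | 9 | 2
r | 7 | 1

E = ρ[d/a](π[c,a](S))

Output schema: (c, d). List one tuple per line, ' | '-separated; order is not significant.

Per-node cardinality:
  S → 4
  π[c,a](S) → 4
  ρ[d/a](π[c,a](S)) → 4

== RESULT ==
c | d
1 | 7
2 | 9
4 | 3
9 | 5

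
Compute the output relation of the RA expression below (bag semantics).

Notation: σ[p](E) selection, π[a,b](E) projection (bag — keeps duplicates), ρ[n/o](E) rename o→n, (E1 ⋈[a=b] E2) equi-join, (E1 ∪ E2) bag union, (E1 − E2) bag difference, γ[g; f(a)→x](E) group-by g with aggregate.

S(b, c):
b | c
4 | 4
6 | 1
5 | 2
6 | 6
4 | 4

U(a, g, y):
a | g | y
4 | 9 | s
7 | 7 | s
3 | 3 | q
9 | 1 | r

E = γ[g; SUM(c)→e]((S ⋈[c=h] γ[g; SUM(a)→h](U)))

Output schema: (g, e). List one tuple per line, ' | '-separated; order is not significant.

Stepwise |·|:
  S → 5
  U → 4
  γ[g; SUM(a)→h](U) → 4
  (S ⋈[c=h] γ[g; SUM(a)→h](U)) → 2
  γ[g; SUM(c)→e]((S ⋈[c=h] γ[g; SUM(a)→h](U))) → 1

== RESULT ==
g | e
9 | 8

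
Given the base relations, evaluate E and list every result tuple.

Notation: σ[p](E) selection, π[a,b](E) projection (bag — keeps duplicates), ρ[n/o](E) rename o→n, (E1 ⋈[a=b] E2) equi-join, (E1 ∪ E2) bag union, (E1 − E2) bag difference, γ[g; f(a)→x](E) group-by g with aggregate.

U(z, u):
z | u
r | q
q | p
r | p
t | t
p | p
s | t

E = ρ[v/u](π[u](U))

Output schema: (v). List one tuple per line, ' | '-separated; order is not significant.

Subexpression sizes:
  U → 6
  π[u](U) → 6
  ρ[v/u](π[u](U)) → 6

== RESULT ==
v
p
p
p
q
t
t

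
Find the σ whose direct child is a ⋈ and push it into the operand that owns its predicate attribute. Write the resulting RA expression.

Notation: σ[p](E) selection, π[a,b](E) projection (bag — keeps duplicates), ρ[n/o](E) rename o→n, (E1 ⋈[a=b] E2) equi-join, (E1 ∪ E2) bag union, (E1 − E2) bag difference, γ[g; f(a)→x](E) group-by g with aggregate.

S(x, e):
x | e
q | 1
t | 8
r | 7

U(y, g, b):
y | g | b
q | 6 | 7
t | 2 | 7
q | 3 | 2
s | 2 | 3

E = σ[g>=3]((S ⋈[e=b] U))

σ filters on g, owned by the right side.
E' = (S ⋈[e=b] σ[g>=3](U))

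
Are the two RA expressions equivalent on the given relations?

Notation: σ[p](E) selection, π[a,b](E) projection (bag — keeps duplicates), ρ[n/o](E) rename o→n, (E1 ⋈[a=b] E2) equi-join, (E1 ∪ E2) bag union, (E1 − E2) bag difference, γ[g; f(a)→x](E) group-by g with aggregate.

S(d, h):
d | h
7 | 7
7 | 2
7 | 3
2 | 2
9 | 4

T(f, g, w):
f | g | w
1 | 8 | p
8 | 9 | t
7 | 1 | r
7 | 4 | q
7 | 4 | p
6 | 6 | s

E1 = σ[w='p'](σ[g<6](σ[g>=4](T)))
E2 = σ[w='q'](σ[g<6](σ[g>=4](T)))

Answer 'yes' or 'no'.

E1 subexpression sizes:
  T → 6
  σ[g>=4](T) → 5
  σ[g<6](σ[g>=4](T)) → 2
  σ[w='p'](σ[g<6](σ[g>=4](T))) → 1
E2 subexpression sizes:
  T → 6
  σ[g>=4](T) → 5
  σ[g<6](σ[g>=4](T)) → 2
  σ[w='q'](σ[g<6](σ[g>=4](T))) → 1

E1 result:
f | g | w
7 | 4 | p
E2 result:
f | g | w
7 | 4 | q
Witness: (7, 4, 'p') appears 1× in E1 but 0× in E2.

no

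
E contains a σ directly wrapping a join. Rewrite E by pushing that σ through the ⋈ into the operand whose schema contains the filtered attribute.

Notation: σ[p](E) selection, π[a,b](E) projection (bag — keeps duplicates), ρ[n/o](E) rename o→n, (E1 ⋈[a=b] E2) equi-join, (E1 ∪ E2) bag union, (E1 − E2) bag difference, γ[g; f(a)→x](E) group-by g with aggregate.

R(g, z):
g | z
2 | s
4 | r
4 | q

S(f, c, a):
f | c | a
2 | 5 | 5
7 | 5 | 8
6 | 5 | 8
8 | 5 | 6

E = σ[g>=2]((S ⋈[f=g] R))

σ filters on g, owned by the right side.
E' = (S ⋈[f=g] σ[g>=2](R))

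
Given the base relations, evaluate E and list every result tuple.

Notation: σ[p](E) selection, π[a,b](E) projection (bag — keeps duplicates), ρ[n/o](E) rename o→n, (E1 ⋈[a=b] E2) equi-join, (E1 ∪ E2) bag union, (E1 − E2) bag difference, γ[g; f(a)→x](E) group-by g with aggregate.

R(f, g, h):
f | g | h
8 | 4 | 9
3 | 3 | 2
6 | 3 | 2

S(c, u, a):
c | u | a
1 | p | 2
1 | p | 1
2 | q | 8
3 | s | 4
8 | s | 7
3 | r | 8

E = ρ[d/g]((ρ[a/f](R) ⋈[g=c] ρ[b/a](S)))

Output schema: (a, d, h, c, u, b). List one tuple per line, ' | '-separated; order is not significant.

Row counts bottom-up:
  R → 3
  ρ[a/f](R) → 3
  S → 6
  ρ[b/a](S) → 6
  (ρ[a/f](R) ⋈[g=c] ρ[b/a](S)) → 4
  ρ[d/g]((ρ[a/f](R) ⋈[g=c] ρ[b/a](S))) → 4

== RESULT ==
a | d | h | c | u | b
3 | 3 | 2 | 3 | r | 8
3 | 3 | 2 | 3 | s | 4
6 | 3 | 2 | 3 | r | 8
6 | 3 | 2 | 3 | s | 4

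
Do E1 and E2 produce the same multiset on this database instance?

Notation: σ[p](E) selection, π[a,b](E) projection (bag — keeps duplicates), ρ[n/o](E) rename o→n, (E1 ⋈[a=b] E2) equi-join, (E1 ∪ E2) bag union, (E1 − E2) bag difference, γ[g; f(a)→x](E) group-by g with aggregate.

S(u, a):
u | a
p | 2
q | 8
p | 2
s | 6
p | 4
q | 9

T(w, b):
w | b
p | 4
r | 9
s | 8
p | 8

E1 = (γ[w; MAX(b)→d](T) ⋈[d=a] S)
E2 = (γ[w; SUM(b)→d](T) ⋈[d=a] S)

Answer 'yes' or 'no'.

E1 per-node cardinality:
  T → 4
  γ[w; MAX(b)→d](T) → 3
  S → 6
  (γ[w; MAX(b)→d](T) ⋈[d=a] S) → 3
E2 per-node cardinality:
  T → 4
  γ[w; SUM(b)→d](T) → 3
  S → 6
  (γ[w; SUM(b)→d](T) ⋈[d=a] S) → 2

E1 result:
w | d | u | a
p | 8 | q | 8
r | 9 | q | 9
s | 8 | q | 8
E2 result:
w | d | u | a
r | 9 | q | 9
s | 8 | q | 8
Witness: ('p', 8, 'q', 8) appears 1× in E1 but 0× in E2.

no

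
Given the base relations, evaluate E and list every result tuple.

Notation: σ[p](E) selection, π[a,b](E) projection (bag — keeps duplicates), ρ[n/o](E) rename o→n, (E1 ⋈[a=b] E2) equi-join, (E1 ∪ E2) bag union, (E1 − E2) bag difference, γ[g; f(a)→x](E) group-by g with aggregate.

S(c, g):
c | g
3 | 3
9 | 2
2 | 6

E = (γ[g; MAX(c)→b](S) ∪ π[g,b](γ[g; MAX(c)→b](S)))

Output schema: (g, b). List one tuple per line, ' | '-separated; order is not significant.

Row counts bottom-up:
  S → 3
  γ[g; MAX(c)→b](S) → 3
  S → 3
  γ[g; MAX(c)→b](S) → 3
  π[g,b](γ[g; MAX(c)→b](S)) → 3
  (γ[g; MAX(c)→b](S) ∪ π[g,b](γ[g; MAX(c)→b](S))) → 6

== RESULT ==
g | b
2 | 9
2 | 9
3 | 3
3 | 3
6 | 2
6 | 2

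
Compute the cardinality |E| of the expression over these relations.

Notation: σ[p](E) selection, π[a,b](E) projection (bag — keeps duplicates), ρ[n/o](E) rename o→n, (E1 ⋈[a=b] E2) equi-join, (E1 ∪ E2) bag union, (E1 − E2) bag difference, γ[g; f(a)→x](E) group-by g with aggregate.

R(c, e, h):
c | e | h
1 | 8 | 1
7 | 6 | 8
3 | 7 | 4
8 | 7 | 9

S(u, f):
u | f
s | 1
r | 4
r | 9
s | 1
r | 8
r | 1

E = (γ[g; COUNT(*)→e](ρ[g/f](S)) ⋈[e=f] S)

Per-node cardinality:
  S → 6
  ρ[g/f](S) → 6
  γ[g; COUNT(*)→e](ρ[g/f](S)) → 4
  S → 6
  (γ[g; COUNT(*)→e](ρ[g/f](S)) ⋈[e=f] S) → 9

|E| = 9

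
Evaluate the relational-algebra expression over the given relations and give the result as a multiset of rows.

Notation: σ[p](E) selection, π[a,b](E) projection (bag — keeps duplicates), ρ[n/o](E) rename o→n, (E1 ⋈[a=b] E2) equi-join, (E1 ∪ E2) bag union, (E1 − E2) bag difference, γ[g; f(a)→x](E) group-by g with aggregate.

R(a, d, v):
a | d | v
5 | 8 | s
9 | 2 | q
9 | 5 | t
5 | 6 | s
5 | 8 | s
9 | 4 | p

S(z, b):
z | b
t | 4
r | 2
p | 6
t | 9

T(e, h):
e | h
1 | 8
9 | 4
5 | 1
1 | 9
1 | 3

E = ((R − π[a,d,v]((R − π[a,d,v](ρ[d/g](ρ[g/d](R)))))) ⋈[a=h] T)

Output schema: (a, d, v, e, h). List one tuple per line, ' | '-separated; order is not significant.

Per-node cardinality:
  R → 6
  R → 6
  R → 6
  ρ[g/d](R) → 6
  ρ[d/g](ρ[g/d](R)) → 6
  π[a,d,v](ρ[d/g](ρ[g/d](R))) → 6
  (R − π[a,d,v](ρ[d/g](ρ[g/d](R)))) → 0
  π[a,d,v]((R − π[a,d,v](ρ[d/g](ρ[g/d](R))))) → 0
  (R − π[a,d,v]((R − π[a,d,v](ρ[d/g](ρ[g/d](R)))))) → 6
  T → 5
  ((R − π[a,d,v]((R − π[a,d,v](ρ[d/g](ρ[g/d](R)))))) ⋈[a=h] T) → 3

== RESULT ==
a | d | v | e | h
9 | 2 | q | 1 | 9
9 | 4 | p | 1 | 9
9 | 5 | t | 1 | 9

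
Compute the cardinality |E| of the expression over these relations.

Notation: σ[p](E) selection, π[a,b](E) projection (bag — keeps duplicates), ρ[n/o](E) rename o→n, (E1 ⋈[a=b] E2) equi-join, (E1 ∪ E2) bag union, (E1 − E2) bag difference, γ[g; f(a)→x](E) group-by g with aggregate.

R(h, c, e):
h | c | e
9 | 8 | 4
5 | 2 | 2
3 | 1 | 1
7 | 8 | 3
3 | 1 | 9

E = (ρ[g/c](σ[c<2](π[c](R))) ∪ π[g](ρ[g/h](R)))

Subexpression sizes:
  R → 5
  π[c](R) → 5
  σ[c<2](π[c](R)) → 2
  ρ[g/c](σ[c<2](π[c](R))) → 2
  R → 5
  ρ[g/h](R) → 5
  π[g](ρ[g/h](R)) → 5
  (ρ[g/c](σ[c<2](π[c](R))) ∪ π[g](ρ[g/h](R))) → 7

|E| = 7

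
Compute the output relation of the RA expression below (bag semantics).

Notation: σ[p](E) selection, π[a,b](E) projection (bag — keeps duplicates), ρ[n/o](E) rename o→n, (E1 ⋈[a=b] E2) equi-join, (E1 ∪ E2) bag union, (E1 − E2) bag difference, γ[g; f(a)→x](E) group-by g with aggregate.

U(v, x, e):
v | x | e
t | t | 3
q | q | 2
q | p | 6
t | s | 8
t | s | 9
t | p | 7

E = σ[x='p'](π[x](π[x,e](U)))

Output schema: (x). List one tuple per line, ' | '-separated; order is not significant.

Per-node cardinality:
  U → 6
  π[x,e](U) → 6
  π[x](π[x,e](U)) → 6
  σ[x='p'](π[x](π[x,e](U))) → 2

== RESULT ==
x
p
p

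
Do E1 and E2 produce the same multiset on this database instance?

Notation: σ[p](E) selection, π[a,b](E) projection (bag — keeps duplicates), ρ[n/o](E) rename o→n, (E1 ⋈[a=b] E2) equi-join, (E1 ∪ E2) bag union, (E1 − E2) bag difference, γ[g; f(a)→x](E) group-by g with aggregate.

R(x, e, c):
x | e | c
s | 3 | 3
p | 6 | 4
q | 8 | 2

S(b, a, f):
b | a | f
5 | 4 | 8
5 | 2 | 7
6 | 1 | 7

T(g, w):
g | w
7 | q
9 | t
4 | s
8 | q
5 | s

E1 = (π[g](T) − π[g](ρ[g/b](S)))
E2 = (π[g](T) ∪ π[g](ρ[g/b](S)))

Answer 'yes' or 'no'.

E1 per-node cardinality:
  T → 5
  π[g](T) → 5
  S → 3
  ρ[g/b](S) → 3
  π[g](ρ[g/b](S)) → 3
  (π[g](T) − π[g](ρ[g/b](S))) → 4
E2 per-node cardinality:
  T → 5
  π[g](T) → 5
  S → 3
  ρ[g/b](S) → 3
  π[g](ρ[g/b](S)) → 3
  (π[g](T) ∪ π[g](ρ[g/b](S))) → 8

E1 result:
g
4
7
8
9
E2 result:
g
4
5
5
5
6
7
8
9
Witness: (6,) appears 0× in E1 but 1× in E2.

no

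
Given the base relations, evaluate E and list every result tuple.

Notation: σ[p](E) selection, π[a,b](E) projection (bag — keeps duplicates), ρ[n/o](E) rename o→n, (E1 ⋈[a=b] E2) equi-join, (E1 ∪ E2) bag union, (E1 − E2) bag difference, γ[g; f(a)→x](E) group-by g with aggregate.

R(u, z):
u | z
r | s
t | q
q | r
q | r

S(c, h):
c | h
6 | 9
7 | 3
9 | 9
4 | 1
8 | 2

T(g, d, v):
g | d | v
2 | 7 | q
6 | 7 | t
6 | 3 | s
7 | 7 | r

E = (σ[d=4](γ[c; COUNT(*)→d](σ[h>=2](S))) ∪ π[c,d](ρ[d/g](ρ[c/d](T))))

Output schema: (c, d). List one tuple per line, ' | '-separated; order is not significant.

Per-node cardinality:
  S → 5
  σ[h>=2](S) → 4
  γ[c; COUNT(*)→d](σ[h>=2](S)) → 4
  σ[d=4](γ[c; COUNT(*)→d](σ[h>=2](S))) → 0
  T → 4
  ρ[c/d](T) → 4
  ρ[d/g](ρ[c/d](T)) → 4
  π[c,d](ρ[d/g](ρ[c/d](T))) → 4
  (σ[d=4](γ[c; COUNT(*)→d](σ[h>=2](S))) ∪ π[c,d](ρ[d/g](ρ[c/d](T)))) → 4

== RESULT ==
c | d
3 | 6
7 | 2
7 | 6
7 | 7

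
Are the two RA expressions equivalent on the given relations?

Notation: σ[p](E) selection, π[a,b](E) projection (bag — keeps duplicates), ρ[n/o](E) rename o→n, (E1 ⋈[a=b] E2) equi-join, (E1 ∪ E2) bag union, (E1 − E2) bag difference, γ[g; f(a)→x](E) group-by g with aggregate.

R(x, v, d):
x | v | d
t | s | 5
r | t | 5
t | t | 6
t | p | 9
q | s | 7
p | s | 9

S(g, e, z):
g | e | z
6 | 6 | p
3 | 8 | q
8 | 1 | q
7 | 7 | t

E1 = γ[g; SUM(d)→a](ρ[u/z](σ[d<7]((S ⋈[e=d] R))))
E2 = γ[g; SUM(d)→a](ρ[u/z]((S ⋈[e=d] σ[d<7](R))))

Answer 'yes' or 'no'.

E1 row counts bottom-up:
  S → 4
  R → 6
  (S ⋈[e=d] R) → 2
  σ[d<7]((S ⋈[e=d] R)) → 1
  ρ[u/z](σ[d<7]((S ⋈[e=d] R))) → 1
  γ[g; SUM(d)→a](ρ[u/z](σ[d<7]((S ⋈[e=d] R)))) → 1
E2 row counts bottom-up:
  S → 4
  R → 6
  σ[d<7](R) → 3
  (S ⋈[e=d] σ[d<7](R)) → 1
  ρ[u/z]((S ⋈[e=d] σ[d<7](R))) → 1
  γ[g; SUM(d)→a](ρ[u/z]((S ⋈[e=d] σ[d<7](R)))) → 1

E1 and E2 produce the same multiset:
g | a
6 | 6

yes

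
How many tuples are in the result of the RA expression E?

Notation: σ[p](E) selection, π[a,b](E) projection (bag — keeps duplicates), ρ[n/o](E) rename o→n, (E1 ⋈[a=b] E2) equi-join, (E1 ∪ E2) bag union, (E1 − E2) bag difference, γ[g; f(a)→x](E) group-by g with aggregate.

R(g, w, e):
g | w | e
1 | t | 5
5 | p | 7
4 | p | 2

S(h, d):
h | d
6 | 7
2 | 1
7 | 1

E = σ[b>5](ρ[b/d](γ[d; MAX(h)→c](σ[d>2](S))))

Subexpression sizes:
  S → 3
  σ[d>2](S) → 1
  γ[d; MAX(h)→c](σ[d>2](S)) → 1
  ρ[b/d](γ[d; MAX(h)→c](σ[d>2](S))) → 1
  σ[b>5](ρ[b/d](γ[d; MAX(h)→c](σ[d>2](S)))) → 1

|E| = 1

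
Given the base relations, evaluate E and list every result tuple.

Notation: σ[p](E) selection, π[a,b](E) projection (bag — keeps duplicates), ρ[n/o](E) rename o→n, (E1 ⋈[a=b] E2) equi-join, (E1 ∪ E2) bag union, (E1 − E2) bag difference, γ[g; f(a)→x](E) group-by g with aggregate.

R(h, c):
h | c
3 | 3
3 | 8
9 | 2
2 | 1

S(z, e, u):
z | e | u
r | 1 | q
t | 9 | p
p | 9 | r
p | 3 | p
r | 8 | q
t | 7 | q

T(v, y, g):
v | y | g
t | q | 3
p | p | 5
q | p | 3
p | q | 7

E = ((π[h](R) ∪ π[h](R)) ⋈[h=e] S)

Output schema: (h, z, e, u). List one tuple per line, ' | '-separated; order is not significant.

Per-node cardinality:
  R → 4
  π[h](R) → 4
  R → 4
  π[h](R) → 4
  (π[h](R) ∪ π[h](R)) → 8
  S → 6
  ((π[h](R) ∪ π[h](R)) ⋈[h=e] S) → 8

== RESULT ==
h | z | e | u
3 | p | 3 | p
3 | p | 3 | p
3 | p | 3 | p
3 | p | 3 | p
9 | p | 9 | r
9 | p | 9 | r
9 | t | 9 | p
9 | t | 9 | p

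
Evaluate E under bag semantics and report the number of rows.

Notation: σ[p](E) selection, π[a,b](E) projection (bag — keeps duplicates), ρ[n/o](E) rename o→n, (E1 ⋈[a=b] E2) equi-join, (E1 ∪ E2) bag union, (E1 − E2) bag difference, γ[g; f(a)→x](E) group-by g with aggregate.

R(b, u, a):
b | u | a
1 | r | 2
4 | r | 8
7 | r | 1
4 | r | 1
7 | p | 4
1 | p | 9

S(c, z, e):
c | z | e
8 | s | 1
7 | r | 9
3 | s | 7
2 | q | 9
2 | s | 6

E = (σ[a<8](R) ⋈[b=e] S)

Subexpression sizes:
  R → 6
  σ[a<8](R) → 4
  S → 5
  (σ[a<8](R) ⋈[b=e] S) → 3

|E| = 3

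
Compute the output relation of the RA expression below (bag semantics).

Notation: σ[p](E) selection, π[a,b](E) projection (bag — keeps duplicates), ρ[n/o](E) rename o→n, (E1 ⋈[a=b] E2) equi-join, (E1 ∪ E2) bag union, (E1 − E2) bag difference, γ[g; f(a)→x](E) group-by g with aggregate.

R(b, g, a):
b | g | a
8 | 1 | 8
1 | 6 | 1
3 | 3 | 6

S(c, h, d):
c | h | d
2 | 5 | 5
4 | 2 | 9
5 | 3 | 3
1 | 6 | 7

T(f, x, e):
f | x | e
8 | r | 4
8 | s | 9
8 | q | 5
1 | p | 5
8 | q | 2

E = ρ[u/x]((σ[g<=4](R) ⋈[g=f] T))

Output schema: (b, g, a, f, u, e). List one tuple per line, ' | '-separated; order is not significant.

Subexpression sizes:
  R → 3
  σ[g<=4](R) → 2
  T → 5
  (σ[g<=4](R) ⋈[g=f] T) → 1
  ρ[u/x]((σ[g<=4](R) ⋈[g=f] T)) → 1

== RESULT ==
b | g | a | f | u | e
8 | 1 | 8 | 1 | p | 5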